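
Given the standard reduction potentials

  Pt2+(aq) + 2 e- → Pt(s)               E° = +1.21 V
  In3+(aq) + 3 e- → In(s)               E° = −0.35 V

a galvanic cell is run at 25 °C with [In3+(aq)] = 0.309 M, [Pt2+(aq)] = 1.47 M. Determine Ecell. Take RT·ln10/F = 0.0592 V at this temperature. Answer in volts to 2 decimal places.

The Pt²⁺/Pt couple has the more positive E°, so it is the cathode; In³⁺/In is the anode.
E°cell = +1.21 − (−0.35) = +1.56 V, with n = 6 electrons transferred.
For the overall reaction 3 Pt2+(aq) + 2 In(s) → 3 Pt(s) + 2 In3+(aq), Q = [In3+(aq)]^2 / [Pt2+(aq)]^3 = 0.0301, giving log Q = −1.522.
Applying E = E° − (RT ln10/nF)·log Q gives +1.56 − (0.0592/6)(−1.522) = +1.58 V.

+1.58 V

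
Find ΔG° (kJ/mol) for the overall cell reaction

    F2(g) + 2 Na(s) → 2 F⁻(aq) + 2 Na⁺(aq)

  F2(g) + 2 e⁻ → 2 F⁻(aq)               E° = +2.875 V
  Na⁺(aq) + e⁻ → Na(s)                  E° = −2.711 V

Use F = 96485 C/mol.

−1078 kJ/mol

In the reaction as written F2(g) is reduced, so the F₂/F⁻ couple is the cathode and Na⁺/Na is the anode.
E°cell = +2.875 − (−2.711) = +5.586 V; balancing electrons gives n = 2.
ΔG° = −nFE°cell = −(2)(96485)(+5.586) J/mol = −1078 kJ/mol.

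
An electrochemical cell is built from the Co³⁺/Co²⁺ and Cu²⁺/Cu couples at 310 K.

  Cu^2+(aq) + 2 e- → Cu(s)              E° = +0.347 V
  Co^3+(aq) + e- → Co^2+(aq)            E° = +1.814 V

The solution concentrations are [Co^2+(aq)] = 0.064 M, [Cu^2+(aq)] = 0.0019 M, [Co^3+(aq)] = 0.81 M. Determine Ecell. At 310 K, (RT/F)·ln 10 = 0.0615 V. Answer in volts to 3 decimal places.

Since E°(Co³⁺/Co²⁺) > E°(Cu²⁺/Cu), Co³⁺/Co²⁺ serves as the cathode.
E°cell = E°cat − E°an = +1.814 − (+0.347) = +1.467 V; n = 2.
The balanced reaction is 2 Co^3+(aq) + Cu(s) → 2 Co^2+(aq) + Cu^2+(aq), so Q = ([Co^2+(aq)]^2·[Cu^2+(aq)]) / [Co^3+(aq)]^2 = 1.19×10^−5 and log Q = −4.926.
Applying E = E° − (RT ln10/nF)·log Q gives +1.467 − (0.0615/2)(−4.926) = +1.618 V.

+1.618 V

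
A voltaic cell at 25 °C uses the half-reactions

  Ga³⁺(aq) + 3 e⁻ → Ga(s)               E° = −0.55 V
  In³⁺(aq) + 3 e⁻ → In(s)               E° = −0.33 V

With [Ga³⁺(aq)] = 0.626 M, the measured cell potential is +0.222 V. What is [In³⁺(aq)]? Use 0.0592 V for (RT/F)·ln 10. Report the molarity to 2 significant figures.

The In³⁺/In couple has the larger reduction potential, so it is the cathode: E°cell = −0.33 − (−0.55) = +0.22 V and n = 3.
Rearranging E = E° − (0.0592/n)·log Q gives log Q = 3(+0.22 − (+0.222))/0.0592 = −0.101.
Balancing electrons gives In³⁺(aq) + Ga(s) → In(s) + Ga³⁺(aq); thus Q = [Ga³⁺(aq)] / [In³⁺(aq)].
Solving for the unknown gives log [In³⁺(aq)] = −0.102, so [In³⁺(aq)] ≈ 0.79 M.

0.79 M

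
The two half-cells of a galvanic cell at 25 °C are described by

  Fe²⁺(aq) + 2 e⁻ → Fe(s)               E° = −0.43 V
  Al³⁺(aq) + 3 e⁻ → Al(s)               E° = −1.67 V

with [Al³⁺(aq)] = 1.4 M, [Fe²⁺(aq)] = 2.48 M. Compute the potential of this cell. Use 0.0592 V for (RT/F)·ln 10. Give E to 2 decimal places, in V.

+1.25 V

Fe²⁺/Fe is reduced (cathode, E° = −0.43 V) and Al³⁺/Al is oxidized (anode).
E°cell = E°cat − E°an = −0.43 − (−1.67) = +1.24 V; n = 6.
For the overall reaction 3 Fe²⁺(aq) + 2 Al(s) → 3 Fe(s) + 2 Al³⁺(aq), Q = [Al³⁺(aq)]^2 / [Fe²⁺(aq)]^3 = 0.128, giving log Q = −0.891.
E = E° − (0.0592/n)·log Q = +1.24 − (0.0592/6)(−0.891) = +1.25 V.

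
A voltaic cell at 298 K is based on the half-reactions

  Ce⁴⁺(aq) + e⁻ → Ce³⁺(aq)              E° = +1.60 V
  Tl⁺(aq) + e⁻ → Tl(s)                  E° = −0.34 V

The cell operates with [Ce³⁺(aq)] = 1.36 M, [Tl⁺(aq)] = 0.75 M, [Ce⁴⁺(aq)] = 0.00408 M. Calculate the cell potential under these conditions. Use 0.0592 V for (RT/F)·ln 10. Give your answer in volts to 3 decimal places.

+1.798 V

Ce⁴⁺/Ce³⁺ is reduced (cathode, E° = +1.60 V) and Tl⁺/Tl is oxidized (anode).
E°cell = +1.60 − (−0.34) = +1.94 V, with n = 1 electron transferred.
The balanced reaction is Ce⁴⁺(aq) + Tl(s) → Ce³⁺(aq) + Tl⁺(aq), so Q = ([Ce³⁺(aq)]·[Tl⁺(aq)]) / [Ce⁴⁺(aq)] = 250 and log Q = 2.398.
By the Nernst equation, E = +1.94 − (0.0592/1)·(2.398) = +1.798 V.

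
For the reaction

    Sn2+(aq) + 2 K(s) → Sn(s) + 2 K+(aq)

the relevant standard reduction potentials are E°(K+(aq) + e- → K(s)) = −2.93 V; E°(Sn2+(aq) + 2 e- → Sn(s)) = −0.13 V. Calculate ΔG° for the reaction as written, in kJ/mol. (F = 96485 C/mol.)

−540 kJ/mol

In the reaction as written Sn2+(aq) is reduced, so the Sn²⁺/Sn couple is the cathode and K⁺/K is the anode.
E°cell = −0.13 − (−2.93) = +2.80 V; balancing electrons gives n = 2.
ΔG° = −nFE°cell = −(2)(96485)(+2.80) J/mol = −540 kJ/mol.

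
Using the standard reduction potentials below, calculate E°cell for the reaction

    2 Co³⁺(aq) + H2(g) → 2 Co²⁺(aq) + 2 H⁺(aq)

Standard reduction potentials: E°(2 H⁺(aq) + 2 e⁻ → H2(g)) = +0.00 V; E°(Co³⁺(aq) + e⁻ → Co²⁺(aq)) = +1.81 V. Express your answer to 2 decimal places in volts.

In the reaction as written, Co³⁺(aq) is reduced (cathode) and H⁺(aq) is produced by oxidation at the anode.
E°cell = E°(cathode) − E°(anode) = +1.81 − (+0.00) = +1.81 V.

+1.81 V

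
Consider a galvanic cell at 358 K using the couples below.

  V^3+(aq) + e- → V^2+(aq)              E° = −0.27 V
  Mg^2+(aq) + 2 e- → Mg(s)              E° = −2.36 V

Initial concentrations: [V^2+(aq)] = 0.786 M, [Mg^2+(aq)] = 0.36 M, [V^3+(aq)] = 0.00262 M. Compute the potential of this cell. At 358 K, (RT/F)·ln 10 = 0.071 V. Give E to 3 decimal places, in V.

Since E°(V³⁺/V²⁺) > E°(Mg²⁺/Mg), V³⁺/V²⁺ serves as the cathode.
The standard potential is −0.27 − (−2.36) = +2.09 V and the balanced reaction transfers n = 2 electrons.
For the overall reaction 2 V^3+(aq) + Mg(s) → 2 V^2+(aq) + Mg^2+(aq), Q = ([V^2+(aq)]^2·[Mg^2+(aq)]) / [V^3+(aq)]^2 = 3.24×10^4, giving log Q = 4.511.
E = E° − (0.071/n)·log Q = +2.09 − (0.071/2)(4.511) = +1.930 V.

+1.930 V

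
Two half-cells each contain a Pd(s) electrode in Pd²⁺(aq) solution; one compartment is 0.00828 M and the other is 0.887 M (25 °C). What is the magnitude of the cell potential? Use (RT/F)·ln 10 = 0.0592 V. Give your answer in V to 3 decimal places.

For a concentration cell E°cell = 0, since both electrodes use the same couple.
The compartment with the higher Pd²⁺(aq) concentration (0.887 M) acts as the cathode; ions are reduced there and produced at the dilute (0.00828 M) anode.
With n = 2, Ecell = −(0.0592/2)·log([dilute]/[conc]) = −(0.0592/2)·log(0.00828/0.887) = +0.060 V.

0.060 V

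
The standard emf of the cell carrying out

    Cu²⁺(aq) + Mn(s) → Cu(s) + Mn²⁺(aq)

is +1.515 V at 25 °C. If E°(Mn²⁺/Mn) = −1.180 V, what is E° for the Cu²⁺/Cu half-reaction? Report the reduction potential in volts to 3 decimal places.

In the reaction as written the Cu²⁺/Cu couple is reduced (cathode) and Mn²⁺/Mn is oxidized (anode), so E°cell = E°(Cu²⁺/Cu) − E°(Mn²⁺/Mn).
E°(Cu²⁺/Cu) = E°cell + E°(anode) = +1.515 + (−1.180) = +0.335 V.

+0.335 V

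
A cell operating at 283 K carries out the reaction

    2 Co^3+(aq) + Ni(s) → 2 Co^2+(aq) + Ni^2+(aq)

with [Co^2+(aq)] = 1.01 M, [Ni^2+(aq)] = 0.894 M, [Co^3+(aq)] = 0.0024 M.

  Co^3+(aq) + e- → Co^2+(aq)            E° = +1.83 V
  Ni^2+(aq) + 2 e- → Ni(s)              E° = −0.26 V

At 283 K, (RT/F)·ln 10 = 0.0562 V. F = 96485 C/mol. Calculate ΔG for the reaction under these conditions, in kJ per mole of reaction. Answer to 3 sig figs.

The standard cell potential is +1.83 − (−0.26) = +2.09 V, with n = 2 electrons in the balanced equation.
Here Q = ([Co^2+(aq)]^2·[Ni^2+(aq)]) / [Co^3+(aq)]^2 = 1.58×10^5 (log Q = 5.200), giving E = +2.09 − (0.0562/2)·(5.200) = +1.9439 V.
ΔG = −nFE = −(2)(96485)(+1.9439) J/mol = −375 kJ/mol.

−375 kJ/mol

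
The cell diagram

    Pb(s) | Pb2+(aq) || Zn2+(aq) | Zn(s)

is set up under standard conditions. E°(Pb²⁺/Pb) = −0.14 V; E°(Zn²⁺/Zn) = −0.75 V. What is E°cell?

−0.61 V

By convention the left-hand electrode in cell notation is the anode (oxidation) and the right-hand electrode is the cathode (reduction).
E°cell = E°(right) − E°(left) = −0.75 − (−0.14) = −0.61 V.
The negative sign shows that, as written, the cell would require an external voltage to drive the reaction.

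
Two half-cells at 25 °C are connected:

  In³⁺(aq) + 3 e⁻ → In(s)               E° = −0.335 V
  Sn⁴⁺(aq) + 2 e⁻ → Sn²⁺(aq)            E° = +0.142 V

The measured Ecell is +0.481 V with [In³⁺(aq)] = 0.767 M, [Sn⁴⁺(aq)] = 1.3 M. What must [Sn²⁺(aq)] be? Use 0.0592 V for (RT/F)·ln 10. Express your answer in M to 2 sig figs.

Sn⁴⁺/Sn²⁺ is the cathode (higher E°); E°cell = +0.142 − (−0.335) = +0.477 V with n = 6.
Since E = E° − (0.0592/n)·log Q, log Q = n(E° − E)/0.0592 = −0.405.
Balancing electrons gives 3 Sn⁴⁺(aq) + 2 In(s) → 3 Sn²⁺(aq) + 2 In³⁺(aq); thus Q = ([Sn²⁺(aq)]^3·[In³⁺(aq)]^2) / [Sn⁴⁺(aq)]^3.
Substituting the known concentrations and solving, log [Sn²⁺(aq)] = 0.056 and [Sn²⁺(aq)] = 1.1 M.

1.1 M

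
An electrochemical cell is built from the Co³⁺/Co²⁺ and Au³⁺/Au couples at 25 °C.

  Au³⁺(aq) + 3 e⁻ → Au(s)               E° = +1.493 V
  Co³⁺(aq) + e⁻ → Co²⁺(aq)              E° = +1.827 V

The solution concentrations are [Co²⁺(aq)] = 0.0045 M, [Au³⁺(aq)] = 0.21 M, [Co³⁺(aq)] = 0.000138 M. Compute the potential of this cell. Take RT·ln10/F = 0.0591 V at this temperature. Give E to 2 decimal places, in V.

Co³⁺/Co²⁺ is reduced (cathode, E° = +1.827 V) and Au³⁺/Au is oxidized (anode).
E°cell = E°cat − E°an = +1.827 − (+1.493) = +0.334 V; n = 3.
For the overall reaction 3 Co³⁺(aq) + Au(s) → 3 Co²⁺(aq) + Au³⁺(aq), Q = ([Co²⁺(aq)]^3·[Au³⁺(aq)]) / [Co³⁺(aq)]^3 = 7.28×10^3, giving log Q = 3.862.
By the Nernst equation, E = +0.334 − (0.0591/3)·(3.862) = +0.26 V.

+0.26 V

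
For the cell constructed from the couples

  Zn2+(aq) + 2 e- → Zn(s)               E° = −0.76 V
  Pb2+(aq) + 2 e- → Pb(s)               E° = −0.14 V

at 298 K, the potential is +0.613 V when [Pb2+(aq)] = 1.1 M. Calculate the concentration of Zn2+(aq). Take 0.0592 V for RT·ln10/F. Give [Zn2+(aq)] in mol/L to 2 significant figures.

With Pb²⁺/Pb at the cathode and Zn²⁺/Zn at the anode, E°cell = −0.14 − (−0.76) = +0.62 V (n = 2).
Since E = E° − (0.0592/n)·log Q, log Q = n(E° − E)/0.0592 = 0.236.
The balanced reaction is Pb2+(aq) + Zn(s) → Pb(s) + Zn2+(aq), so Q = [Zn2+(aq)] / [Pb2+(aq)].
Substituting the known concentrations and solving, log [Zn2+(aq)] = 0.277 and [Zn2+(aq)] = 1.9 M.

1.9 M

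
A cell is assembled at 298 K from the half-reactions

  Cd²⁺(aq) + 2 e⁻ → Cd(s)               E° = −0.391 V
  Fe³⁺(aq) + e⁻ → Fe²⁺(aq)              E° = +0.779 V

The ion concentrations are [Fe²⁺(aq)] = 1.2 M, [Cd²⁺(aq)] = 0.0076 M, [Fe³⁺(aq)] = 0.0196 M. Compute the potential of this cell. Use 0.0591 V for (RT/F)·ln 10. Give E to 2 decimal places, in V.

The Fe³⁺/Fe²⁺ couple has the more positive E°, so it is the cathode; Cd²⁺/Cd is the anode.
The standard potential is +0.779 − (−0.391) = +1.170 V and the balanced reaction transfers n = 2 electrons.
The balanced reaction is 2 Fe³⁺(aq) + Cd(s) → 2 Fe²⁺(aq) + Cd²⁺(aq), so Q = ([Fe²⁺(aq)]^2·[Cd²⁺(aq)]) / [Fe³⁺(aq)]^2 = 28.5 and log Q = 1.455.
E = E° − (0.0591/n)·log Q = +1.170 − (0.0591/2)(1.455) = +1.13 V.

+1.13 V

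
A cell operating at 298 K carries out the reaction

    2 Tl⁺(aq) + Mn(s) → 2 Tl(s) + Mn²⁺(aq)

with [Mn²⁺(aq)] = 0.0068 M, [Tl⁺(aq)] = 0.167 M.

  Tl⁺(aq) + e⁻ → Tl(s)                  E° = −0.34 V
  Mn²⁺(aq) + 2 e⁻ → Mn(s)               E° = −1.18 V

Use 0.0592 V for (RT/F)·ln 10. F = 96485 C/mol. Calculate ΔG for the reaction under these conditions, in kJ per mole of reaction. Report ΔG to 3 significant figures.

With Tl⁺/Tl reduced at the cathode, E°cell = −0.34 − (−1.18) = +0.84 V and n = 2.
The reaction quotient is [Mn²⁺(aq)] / [Tl⁺(aq)]^2 = 0.244; by Nernst, E = +0.84 − (0.0592/2)(−0.613) = +0.8581 V.
Then ΔG = −nFE = −2 × 96485 × +0.8581 J/mol = −166 kJ/mol.

−166 kJ/mol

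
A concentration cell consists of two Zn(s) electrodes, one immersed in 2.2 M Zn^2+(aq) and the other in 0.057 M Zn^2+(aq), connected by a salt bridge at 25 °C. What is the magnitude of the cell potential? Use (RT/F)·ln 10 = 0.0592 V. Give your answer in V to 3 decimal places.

0.047 V

For a concentration cell E°cell = 0, since both electrodes use the same couple.
The compartment with the higher Zn^2+(aq) concentration (2.2 M) acts as the cathode; ions are reduced there and produced at the dilute (0.057 M) anode.
With n = 2, Ecell = −(0.0592/2)·log([dilute]/[conc]) = −(0.0592/2)·log(0.057/2.2) = +0.047 V.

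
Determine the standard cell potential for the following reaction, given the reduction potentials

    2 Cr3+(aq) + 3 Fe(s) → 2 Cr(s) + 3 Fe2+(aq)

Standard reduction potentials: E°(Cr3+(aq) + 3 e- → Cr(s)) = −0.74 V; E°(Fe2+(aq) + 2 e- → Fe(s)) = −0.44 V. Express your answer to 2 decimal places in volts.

Cr3+(aq) gains electrons, so the Cr³⁺/Cr couple is the cathode; the Fe²⁺/Fe couple is the anode.
E°cell = E°(cathode) − E°(anode) = −0.74 − (−0.44) = −0.30 V.

−0.30 V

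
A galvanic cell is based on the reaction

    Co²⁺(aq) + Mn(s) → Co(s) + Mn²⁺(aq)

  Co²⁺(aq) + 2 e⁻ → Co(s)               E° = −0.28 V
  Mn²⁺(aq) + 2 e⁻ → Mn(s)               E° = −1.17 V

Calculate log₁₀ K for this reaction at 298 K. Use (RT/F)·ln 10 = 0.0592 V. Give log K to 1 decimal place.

The Co²⁺/Co couple is reduced (cathode); E°cell = −0.28 − (−1.17) = +0.89 V with n = 2.
At equilibrium E = 0, so log K = nE°cell / 0.0592 = (2)(+0.89) / 0.0592 = 30.1.

log K = 30.1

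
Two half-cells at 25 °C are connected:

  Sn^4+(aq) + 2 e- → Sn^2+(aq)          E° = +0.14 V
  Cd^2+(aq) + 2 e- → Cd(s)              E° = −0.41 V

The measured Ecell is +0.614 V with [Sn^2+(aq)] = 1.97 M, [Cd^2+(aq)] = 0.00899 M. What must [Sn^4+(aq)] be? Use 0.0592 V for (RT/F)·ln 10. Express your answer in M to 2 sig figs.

2.6 M

With Sn⁴⁺/Sn²⁺ at the cathode and Cd²⁺/Cd at the anode, E°cell = +0.14 − (−0.41) = +0.55 V (n = 2).
Since E = E° − (0.0592/n)·log Q, log Q = n(E° − E)/0.0592 = −2.162.
For Sn^4+(aq) + Cd(s) → Sn^2+(aq) + Cd^2+(aq), the reaction quotient is Q = ([Sn^2+(aq)]·[Cd^2+(aq)]) / [Sn^4+(aq)].
Substituting the known concentrations and solving, log [Sn^4+(aq)] = 0.410 and [Sn^4+(aq)] = 2.6 M.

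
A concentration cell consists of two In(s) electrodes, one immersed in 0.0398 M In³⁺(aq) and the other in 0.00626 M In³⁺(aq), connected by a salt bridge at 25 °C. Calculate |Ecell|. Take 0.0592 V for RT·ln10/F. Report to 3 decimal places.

0.016 V

For a concentration cell E°cell = 0, since both electrodes use the same couple.
The compartment with the higher In³⁺(aq) concentration (0.0398 M) acts as the cathode; ions are reduced there and produced at the dilute (0.00626 M) anode.
With n = 3, Ecell = −(0.0592/3)·log([dilute]/[conc]) = −(0.0592/3)·log(0.00626/0.0398) = +0.016 V.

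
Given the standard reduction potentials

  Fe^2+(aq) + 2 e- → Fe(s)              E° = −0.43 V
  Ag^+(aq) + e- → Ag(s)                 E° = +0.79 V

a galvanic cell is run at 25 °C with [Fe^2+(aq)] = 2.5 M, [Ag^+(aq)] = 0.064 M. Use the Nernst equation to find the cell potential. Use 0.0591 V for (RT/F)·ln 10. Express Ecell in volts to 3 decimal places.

Since E°(Ag⁺/Ag) > E°(Fe²⁺/Fe), Ag⁺/Ag serves as the cathode.
The standard potential is +0.79 − (−0.43) = +1.22 V and the balanced reaction transfers n = 2 electrons.
The balanced reaction is 2 Ag^+(aq) + Fe(s) → 2 Ag(s) + Fe^2+(aq), so Q = [Fe^2+(aq)] / [Ag^+(aq)]^2 = 610 and log Q = 2.786.
By the Nernst equation, E = +1.22 − (0.0591/2)·(2.786) = +1.138 V.

+1.138 V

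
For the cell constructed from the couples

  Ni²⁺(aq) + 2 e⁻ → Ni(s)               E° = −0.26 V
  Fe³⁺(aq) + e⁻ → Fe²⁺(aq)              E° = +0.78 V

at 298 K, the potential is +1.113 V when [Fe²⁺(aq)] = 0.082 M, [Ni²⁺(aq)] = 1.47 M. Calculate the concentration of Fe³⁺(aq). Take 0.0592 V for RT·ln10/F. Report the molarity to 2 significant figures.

The Fe³⁺/Fe²⁺ couple has the larger reduction potential, so it is the cathode: E°cell = +0.78 − (−0.26) = +1.04 V and n = 2.
Since E = E° − (0.0592/n)·log Q, log Q = n(E° − E)/0.0592 = −2.466.
For 2 Fe³⁺(aq) + Ni(s) → 2 Fe²⁺(aq) + Ni²⁺(aq), the reaction quotient is Q = ([Fe²⁺(aq)]^2·[Ni²⁺(aq)]) / [Fe³⁺(aq)]^2.
Isolating [Fe³⁺(aq)] in Q = 10^{−2.466} yields log [Fe³⁺(aq)] = 0.230, i.e. 1.7 M.

1.7 M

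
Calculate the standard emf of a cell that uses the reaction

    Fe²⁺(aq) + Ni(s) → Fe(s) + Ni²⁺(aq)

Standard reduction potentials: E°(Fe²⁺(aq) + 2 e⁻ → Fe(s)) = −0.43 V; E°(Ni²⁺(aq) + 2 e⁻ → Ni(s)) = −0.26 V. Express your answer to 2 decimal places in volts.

In the reaction as written, Fe²⁺(aq) is reduced (cathode) and Ni²⁺(aq) is produced by oxidation at the anode.
E°cell = E°(cathode) − E°(anode) = −0.43 − (−0.26) = −0.17 V.
The negative E°cell means the reaction is non-spontaneous in the direction written.

−0.17 V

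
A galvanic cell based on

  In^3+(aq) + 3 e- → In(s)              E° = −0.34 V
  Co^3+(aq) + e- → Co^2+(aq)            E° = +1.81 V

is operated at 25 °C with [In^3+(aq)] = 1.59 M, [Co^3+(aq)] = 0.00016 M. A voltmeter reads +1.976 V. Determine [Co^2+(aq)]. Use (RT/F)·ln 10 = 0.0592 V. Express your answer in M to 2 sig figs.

Co³⁺/Co²⁺ is the cathode (higher E°); E°cell = +1.81 − (−0.34) = +2.15 V with n = 3.
Since E = E° − (0.0592/n)·log Q, log Q = n(E° − E)/0.0592 = 8.818.
For 3 Co^3+(aq) + In(s) → 3 Co^2+(aq) + In^3+(aq), the reaction quotient is Q = ([Co^2+(aq)]^3·[In^3+(aq)]) / [Co^3+(aq)]^3.
Substituting the known concentrations and solving, log [Co^2+(aq)] = −0.924 and [Co^2+(aq)] = 0.12 M.

0.12 M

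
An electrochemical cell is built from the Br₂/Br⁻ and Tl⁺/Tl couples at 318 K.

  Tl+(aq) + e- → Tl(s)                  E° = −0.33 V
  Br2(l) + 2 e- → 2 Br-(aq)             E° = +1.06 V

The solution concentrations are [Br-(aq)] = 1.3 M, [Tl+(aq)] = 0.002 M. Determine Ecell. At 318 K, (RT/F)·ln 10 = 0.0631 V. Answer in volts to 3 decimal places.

+1.553 V

Since E°(Br₂/Br⁻) > E°(Tl⁺/Tl), Br₂/Br⁻ serves as the cathode.
E°cell = +1.06 − (−0.33) = +1.39 V, with n = 2 electrons transferred.
Balancing gives Br2(l) + 2 Tl(s) → 2 Br-(aq) + 2 Tl+(aq); hence Q = [Br-(aq)]^2·[Tl+(aq)]^2 = 6.76×10^−6 (log Q = −5.170).
E = E° − (0.0631/n)·log Q = +1.39 − (0.0631/2)(−5.170) = +1.553 V.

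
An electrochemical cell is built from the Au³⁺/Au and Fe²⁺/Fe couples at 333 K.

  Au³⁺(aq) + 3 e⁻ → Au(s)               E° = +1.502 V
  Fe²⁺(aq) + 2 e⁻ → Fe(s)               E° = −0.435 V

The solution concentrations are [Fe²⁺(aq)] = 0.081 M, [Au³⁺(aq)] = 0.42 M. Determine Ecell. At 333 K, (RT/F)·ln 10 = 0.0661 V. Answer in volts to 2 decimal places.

Since E°(Au³⁺/Au) > E°(Fe²⁺/Fe), Au³⁺/Au serves as the cathode.
E°cell = +1.502 − (−0.435) = +1.937 V, with n = 6 electrons transferred.
Balancing gives 2 Au³⁺(aq) + 3 Fe(s) → 2 Au(s) + 3 Fe²⁺(aq); hence Q = [Fe²⁺(aq)]^3 / [Au³⁺(aq)]^2 = 0.00301 (log Q = −2.521).
By the Nernst equation, E = +1.937 − (0.0661/6)·(−2.521) = +1.96 V.

+1.96 V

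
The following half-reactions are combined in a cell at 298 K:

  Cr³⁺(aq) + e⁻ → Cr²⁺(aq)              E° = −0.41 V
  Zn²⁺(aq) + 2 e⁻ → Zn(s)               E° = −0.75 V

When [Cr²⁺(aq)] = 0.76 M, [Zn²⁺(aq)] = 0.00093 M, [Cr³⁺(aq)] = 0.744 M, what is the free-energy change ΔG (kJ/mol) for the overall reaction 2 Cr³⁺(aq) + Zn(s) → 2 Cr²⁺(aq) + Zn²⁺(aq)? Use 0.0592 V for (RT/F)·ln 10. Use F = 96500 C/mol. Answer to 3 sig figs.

−82.8 kJ/mol

With Cr³⁺/Cr²⁺ reduced at the cathode, E°cell = −0.41 − (−0.75) = +0.34 V and n = 2.
The reaction quotient is ([Cr²⁺(aq)]^2·[Zn²⁺(aq)]) / [Cr³⁺(aq)]^2 = 0.00097; by Nernst, E = +0.34 − (0.0592/2)(−3.013) = +0.4292 V.
Finally ΔG = −nFE = −(2)(96500 C/mol)(+0.4292 V) = −82.8 kJ/mol.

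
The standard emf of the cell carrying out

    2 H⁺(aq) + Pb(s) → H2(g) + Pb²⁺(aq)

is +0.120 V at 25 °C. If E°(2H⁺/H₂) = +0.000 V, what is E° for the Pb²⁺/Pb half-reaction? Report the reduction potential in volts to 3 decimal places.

In the reaction as written the 2H⁺/H₂ couple is reduced (cathode) and Pb²⁺/Pb is oxidized (anode), so E°cell = E°(2H⁺/H₂) − E°(Pb²⁺/Pb).
E°(Pb²⁺/Pb) = E°(cathode) − E°cell = +0.000 − (+0.120) = −0.120 V.

−0.120 V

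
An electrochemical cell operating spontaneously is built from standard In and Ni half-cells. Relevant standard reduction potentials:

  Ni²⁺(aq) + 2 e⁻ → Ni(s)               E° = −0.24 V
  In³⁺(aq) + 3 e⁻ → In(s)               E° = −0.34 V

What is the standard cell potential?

+0.10 V

The Ni²⁺/Ni couple has the higher E°, so Ni ion is reduced (cathode) and In is oxidized (anode).
E°cell = E°(cathode) − E°(anode) = −0.24 − (−0.34) = +0.10 V.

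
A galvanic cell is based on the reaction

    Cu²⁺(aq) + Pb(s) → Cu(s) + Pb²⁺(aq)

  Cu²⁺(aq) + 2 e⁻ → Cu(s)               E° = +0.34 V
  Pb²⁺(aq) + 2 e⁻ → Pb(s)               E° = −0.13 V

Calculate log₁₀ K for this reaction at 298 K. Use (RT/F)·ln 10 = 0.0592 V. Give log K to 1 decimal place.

log K = 15.9

The Cu²⁺/Cu couple is reduced (cathode); E°cell = +0.34 − (−0.13) = +0.47 V with n = 2.
At equilibrium E = 0, so log K = nE°cell / 0.0592 = (2)(+0.47) / 0.0592 = 15.9.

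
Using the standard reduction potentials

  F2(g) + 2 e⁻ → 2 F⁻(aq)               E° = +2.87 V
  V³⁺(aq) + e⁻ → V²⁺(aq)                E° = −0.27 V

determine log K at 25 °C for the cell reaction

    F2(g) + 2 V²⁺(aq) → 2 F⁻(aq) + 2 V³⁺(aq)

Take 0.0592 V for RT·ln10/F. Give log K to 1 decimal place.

log K = 106.1

The F₂/F⁻ couple is reduced (cathode); E°cell = +2.87 − (−0.27) = +3.14 V with n = 2.
At equilibrium E = 0, so log K = nE°cell / 0.0592 = (2)(+3.14) / 0.0592 = 106.1.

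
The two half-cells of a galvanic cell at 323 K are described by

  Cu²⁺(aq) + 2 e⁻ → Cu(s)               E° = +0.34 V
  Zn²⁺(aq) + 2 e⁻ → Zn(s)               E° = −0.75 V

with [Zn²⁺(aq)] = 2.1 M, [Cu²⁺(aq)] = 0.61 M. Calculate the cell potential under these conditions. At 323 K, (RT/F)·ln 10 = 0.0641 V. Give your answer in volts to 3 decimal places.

Cu²⁺/Cu is reduced (cathode, E° = +0.34 V) and Zn²⁺/Zn is oxidized (anode).
E°cell = E°cat − E°an = +0.34 − (−0.75) = +1.09 V; n = 2.
For the overall reaction Cu²⁺(aq) + Zn(s) → Cu(s) + Zn²⁺(aq), Q = [Zn²⁺(aq)] / [Cu²⁺(aq)] = 3.44, giving log Q = 0.537.
E = E° − (0.0641/n)·log Q = +1.09 − (0.0641/2)(0.537) = +1.073 V.

+1.073 V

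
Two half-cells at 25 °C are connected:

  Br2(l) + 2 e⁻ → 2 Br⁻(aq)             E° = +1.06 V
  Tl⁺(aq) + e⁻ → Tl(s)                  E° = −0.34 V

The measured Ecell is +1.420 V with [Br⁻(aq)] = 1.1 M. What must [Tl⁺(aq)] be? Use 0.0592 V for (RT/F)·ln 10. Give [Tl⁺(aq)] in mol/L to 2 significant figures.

With Br₂/Br⁻ at the cathode and Tl⁺/Tl at the anode, E°cell = +1.06 − (−0.34) = +1.40 V (n = 2).
Rearranging E = E° − (0.0592/n)·log Q gives log Q = 2(+1.40 − (+1.420))/0.0592 = −0.676.
For Br2(l) + 2 Tl(s) → 2 Br⁻(aq) + 2 Tl⁺(aq), the reaction quotient is Q = [Br⁻(aq)]^2·[Tl⁺(aq)]^2.
Substituting the known concentrations and solving, log [Tl⁺(aq)] = −0.379 and [Tl⁺(aq)] = 0.42 M.

0.42 M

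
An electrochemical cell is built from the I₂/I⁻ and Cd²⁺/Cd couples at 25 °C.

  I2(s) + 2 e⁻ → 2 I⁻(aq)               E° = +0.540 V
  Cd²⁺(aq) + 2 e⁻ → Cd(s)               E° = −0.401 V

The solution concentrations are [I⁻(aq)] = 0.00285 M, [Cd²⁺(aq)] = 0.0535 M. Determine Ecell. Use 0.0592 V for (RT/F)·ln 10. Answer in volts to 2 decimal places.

+1.13 V

The I₂/I⁻ couple has the more positive E°, so it is the cathode; Cd²⁺/Cd is the anode.
E°cell = E°cat − E°an = +0.540 − (−0.401) = +0.941 V; n = 2.
For the overall reaction I2(s) + Cd(s) → 2 I⁻(aq) + Cd²⁺(aq), Q = [I⁻(aq)]^2·[Cd²⁺(aq)] = 4.35×10^−7, giving log Q = −6.362.
E = E° − (0.0592/n)·log Q = +0.941 − (0.0592/2)(−6.362) = +1.13 V.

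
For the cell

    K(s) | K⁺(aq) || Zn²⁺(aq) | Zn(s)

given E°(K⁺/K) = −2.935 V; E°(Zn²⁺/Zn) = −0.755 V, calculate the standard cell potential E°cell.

+2.180 V

By convention the left-hand electrode in cell notation is the anode (oxidation) and the right-hand electrode is the cathode (reduction).
E°cell = E°(right) − E°(left) = −0.755 − (−2.935) = +2.180 V.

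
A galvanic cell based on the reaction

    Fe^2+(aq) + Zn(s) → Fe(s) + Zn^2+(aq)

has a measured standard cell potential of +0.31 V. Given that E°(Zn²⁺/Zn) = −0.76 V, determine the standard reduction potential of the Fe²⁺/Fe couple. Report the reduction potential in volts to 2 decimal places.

In the reaction as written the Fe²⁺/Fe couple is reduced (cathode) and Zn²⁺/Zn is oxidized (anode), so E°cell = E°(Fe²⁺/Fe) − E°(Zn²⁺/Zn).
E°(Fe²⁺/Fe) = E°cell + E°(anode) = +0.31 + (−0.76) = −0.45 V.

−0.45 V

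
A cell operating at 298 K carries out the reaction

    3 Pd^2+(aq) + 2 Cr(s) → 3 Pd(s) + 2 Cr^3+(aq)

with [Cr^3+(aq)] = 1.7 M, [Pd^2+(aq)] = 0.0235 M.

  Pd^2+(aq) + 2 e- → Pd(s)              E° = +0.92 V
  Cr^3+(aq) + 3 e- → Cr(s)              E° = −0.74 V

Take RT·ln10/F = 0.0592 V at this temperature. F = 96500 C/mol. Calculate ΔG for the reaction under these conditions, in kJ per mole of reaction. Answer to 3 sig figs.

E°cell = +0.92 − (−0.74) = +1.66 V; the balanced reaction transfers n = 6 electrons.
The reaction quotient is [Cr^3+(aq)]^2 / [Pd^2+(aq)]^3 = 2.23×10^5; by Nernst, E = +1.66 − (0.0592/6)(5.348) = +1.6072 V.
ΔG = −nFE = −(6)(96500)(+1.6072) J/mol = −931 kJ/mol.

−931 kJ/mol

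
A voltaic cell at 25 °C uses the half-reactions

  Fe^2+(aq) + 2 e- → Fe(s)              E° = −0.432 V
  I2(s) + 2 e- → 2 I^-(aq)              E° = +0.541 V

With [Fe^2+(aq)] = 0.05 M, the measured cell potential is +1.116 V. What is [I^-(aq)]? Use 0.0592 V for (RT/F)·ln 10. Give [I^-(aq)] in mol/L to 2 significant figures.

0.017 M

The I₂/I⁻ couple has the larger reduction potential, so it is the cathode: E°cell = +0.541 − (−0.432) = +0.973 V and n = 2.
Rearranging E = E° − (0.0592/n)·log Q gives log Q = 2(+0.973 − (+1.116))/0.0592 = −4.831.
The balanced reaction is I2(s) + Fe(s) → 2 I^-(aq) + Fe^2+(aq), so Q = [I^-(aq)]^2·[Fe^2+(aq)].
Isolating [I^-(aq)] in Q = 10^{−4.831} yields log [I^-(aq)] = −1.765, i.e. 0.017 M.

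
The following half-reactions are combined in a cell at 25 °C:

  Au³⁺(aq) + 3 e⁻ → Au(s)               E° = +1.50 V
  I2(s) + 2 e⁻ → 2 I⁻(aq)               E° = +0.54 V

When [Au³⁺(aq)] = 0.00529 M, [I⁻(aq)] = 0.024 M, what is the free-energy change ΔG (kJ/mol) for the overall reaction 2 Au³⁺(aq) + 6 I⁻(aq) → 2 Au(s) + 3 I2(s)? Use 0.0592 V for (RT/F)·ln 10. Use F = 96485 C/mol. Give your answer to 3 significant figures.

−474 kJ/mol

With Au³⁺/Au reduced at the cathode, E°cell = +1.50 − (+0.54) = +0.96 V and n = 6.
Here Q = 1 / ([Au³⁺(aq)]^2·[I⁻(aq)]^6) = 1.87×10^14 (log Q = 14.272), giving E = +0.96 − (0.0592/6)·(14.272) = +0.8192 V.
ΔG = −nFE = −(6)(96485)(+0.8192) J/mol = −474 kJ/mol.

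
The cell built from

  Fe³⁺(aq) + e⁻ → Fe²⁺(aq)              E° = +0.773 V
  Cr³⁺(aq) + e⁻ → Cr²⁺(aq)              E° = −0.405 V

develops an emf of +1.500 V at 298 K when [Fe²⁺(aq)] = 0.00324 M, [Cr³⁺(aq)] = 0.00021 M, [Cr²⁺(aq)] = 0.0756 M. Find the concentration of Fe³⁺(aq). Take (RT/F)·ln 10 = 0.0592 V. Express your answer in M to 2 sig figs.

2.5 M

Fe³⁺/Fe²⁺ is the cathode (higher E°); E°cell = +0.773 − (−0.405) = +1.178 V with n = 1.
Rearranging E = E° − (0.0592/n)·log Q gives log Q = 1(+1.178 − (+1.500))/0.0592 = −5.439.
Balancing electrons gives Fe³⁺(aq) + Cr²⁺(aq) → Fe²⁺(aq) + Cr³⁺(aq); thus Q = ([Fe²⁺(aq)]·[Cr³⁺(aq)]) / ([Fe³⁺(aq)]·[Cr²⁺(aq)]).
Substituting the known concentrations and solving, log [Fe³⁺(aq)] = 0.393 and [Fe³⁺(aq)] = 2.5 M.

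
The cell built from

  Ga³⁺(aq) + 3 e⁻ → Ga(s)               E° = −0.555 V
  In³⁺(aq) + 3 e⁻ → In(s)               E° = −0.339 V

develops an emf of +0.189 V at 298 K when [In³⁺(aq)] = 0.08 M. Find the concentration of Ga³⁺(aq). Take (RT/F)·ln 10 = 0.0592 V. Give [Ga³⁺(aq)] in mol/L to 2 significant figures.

In³⁺/In is the cathode (higher E°); E°cell = −0.339 − (−0.555) = +0.216 V with n = 3.
Rearranging E = E° − (0.0592/n)·log Q gives log Q = 3(+0.216 − (+0.189))/0.0592 = 1.368.
For In³⁺(aq) + Ga(s) → In(s) + Ga³⁺(aq), the reaction quotient is Q = [Ga³⁺(aq)] / [In³⁺(aq)].
Isolating [Ga³⁺(aq)] in Q = 10^{1.368} yields log [Ga³⁺(aq)] = 0.271, i.e. 1.9 M.

1.9 M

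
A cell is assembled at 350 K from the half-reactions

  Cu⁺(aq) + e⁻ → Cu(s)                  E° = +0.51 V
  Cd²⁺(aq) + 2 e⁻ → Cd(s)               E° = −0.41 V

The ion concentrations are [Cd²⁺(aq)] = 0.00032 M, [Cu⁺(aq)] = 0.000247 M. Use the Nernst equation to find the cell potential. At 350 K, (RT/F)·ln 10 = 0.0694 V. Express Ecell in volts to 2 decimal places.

Cu⁺/Cu is reduced (cathode, E° = +0.51 V) and Cd²⁺/Cd is oxidized (anode).
E°cell = +0.51 − (−0.41) = +0.92 V, with n = 2 electrons transferred.
For the overall reaction 2 Cu⁺(aq) + Cd(s) → 2 Cu(s) + Cd²⁺(aq), Q = [Cd²⁺(aq)] / [Cu⁺(aq)]^2 = 5.25×10^3, giving log Q = 3.720.
Applying E = E° − (RT ln10/nF)·log Q gives +0.92 − (0.0694/2)(3.720) = +0.79 V.

+0.79 V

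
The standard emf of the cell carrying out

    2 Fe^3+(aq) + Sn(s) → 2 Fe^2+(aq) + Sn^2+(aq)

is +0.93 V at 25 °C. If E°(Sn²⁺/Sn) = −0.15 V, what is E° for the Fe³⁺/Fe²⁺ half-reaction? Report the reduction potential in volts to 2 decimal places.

In the reaction as written the Fe³⁺/Fe²⁺ couple is reduced (cathode) and Sn²⁺/Sn is oxidized (anode), so E°cell = E°(Fe³⁺/Fe²⁺) − E°(Sn²⁺/Sn).
E°(Fe³⁺/Fe²⁺) = E°cell + E°(anode) = +0.93 + (−0.15) = +0.78 V.

+0.78 V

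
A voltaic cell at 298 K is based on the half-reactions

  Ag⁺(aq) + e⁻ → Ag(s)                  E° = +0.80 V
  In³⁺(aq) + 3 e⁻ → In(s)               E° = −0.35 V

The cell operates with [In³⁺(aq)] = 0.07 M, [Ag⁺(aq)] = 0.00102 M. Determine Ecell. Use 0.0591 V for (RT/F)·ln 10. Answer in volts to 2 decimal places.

Since E°(Ag⁺/Ag) > E°(In³⁺/In), Ag⁺/Ag serves as the cathode.
E°cell = +0.80 − (−0.35) = +1.15 V, with n = 3 electrons transferred.
Balancing gives 3 Ag⁺(aq) + In(s) → 3 Ag(s) + In³⁺(aq); hence Q = [In³⁺(aq)] / [Ag⁺(aq)]^3 = 6.6×10^7 (log Q = 7.819).
Applying E = E° − (RT ln10/nF)·log Q gives +1.15 − (0.0591/3)(7.819) = +1.00 V.

+1.00 V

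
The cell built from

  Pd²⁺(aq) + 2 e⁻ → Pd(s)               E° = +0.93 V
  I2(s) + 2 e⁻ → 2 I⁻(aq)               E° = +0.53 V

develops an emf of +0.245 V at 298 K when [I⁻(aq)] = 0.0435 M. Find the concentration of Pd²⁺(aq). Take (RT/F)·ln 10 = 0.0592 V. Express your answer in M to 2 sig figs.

0.0031 M

With Pd²⁺/Pd at the cathode and I₂/I⁻ at the anode, E°cell = +0.93 − (+0.53) = +0.40 V (n = 2).
From the Nernst equation, log Q = n(E° − E)/0.0592 = 2·(+0.40 − (+0.245))/0.0592 = 5.236.
For Pd²⁺(aq) + 2 I⁻(aq) → Pd(s) + I2(s), the reaction quotient is Q = 1 / ([Pd²⁺(aq)]·[I⁻(aq)]^2).
Isolating [Pd²⁺(aq)] in Q = 10^{5.236} yields log [Pd²⁺(aq)] = −2.513, i.e. 0.0031 M.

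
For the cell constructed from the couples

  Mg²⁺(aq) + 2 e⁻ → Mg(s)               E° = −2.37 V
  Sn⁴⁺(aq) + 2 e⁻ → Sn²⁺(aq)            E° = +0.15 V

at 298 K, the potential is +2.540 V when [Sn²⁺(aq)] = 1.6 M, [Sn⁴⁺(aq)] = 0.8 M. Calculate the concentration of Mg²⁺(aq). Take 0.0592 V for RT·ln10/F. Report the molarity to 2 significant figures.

Sn⁴⁺/Sn²⁺ is the cathode (higher E°); E°cell = +0.15 − (−2.37) = +2.52 V with n = 2.
From the Nernst equation, log Q = n(E° − E)/0.0592 = 2·(+2.52 − (+2.540))/0.0592 = −0.676.
Balancing electrons gives Sn⁴⁺(aq) + Mg(s) → Sn²⁺(aq) + Mg²⁺(aq); thus Q = ([Sn²⁺(aq)]·[Mg²⁺(aq)]) / [Sn⁴⁺(aq)].
Isolating [Mg²⁺(aq)] in Q = 10^{−0.676} yields log [Mg²⁺(aq)] = −0.977, i.e. 0.11 M.

0.11 M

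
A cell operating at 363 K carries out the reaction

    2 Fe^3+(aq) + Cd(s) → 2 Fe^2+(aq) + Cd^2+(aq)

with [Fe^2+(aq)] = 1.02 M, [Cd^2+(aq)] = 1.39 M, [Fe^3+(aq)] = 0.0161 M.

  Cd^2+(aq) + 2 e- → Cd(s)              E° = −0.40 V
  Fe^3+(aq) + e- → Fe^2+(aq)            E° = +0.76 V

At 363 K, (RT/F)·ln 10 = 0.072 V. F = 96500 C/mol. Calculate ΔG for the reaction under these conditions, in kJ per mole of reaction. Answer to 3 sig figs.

−198 kJ/mol

With Fe³⁺/Fe²⁺ reduced at the cathode, E°cell = +0.76 − (−0.40) = +1.16 V and n = 2.
Here Q = ([Fe^2+(aq)]^2·[Cd^2+(aq)]) / [Fe^3+(aq)]^2 = 5.58×10^3 (log Q = 3.747), giving E = +1.16 − (0.072/2)·(3.747) = +1.0251 V.
Then ΔG = −nFE = −2 × 96500 × +1.0251 J/mol = −198 kJ/mol.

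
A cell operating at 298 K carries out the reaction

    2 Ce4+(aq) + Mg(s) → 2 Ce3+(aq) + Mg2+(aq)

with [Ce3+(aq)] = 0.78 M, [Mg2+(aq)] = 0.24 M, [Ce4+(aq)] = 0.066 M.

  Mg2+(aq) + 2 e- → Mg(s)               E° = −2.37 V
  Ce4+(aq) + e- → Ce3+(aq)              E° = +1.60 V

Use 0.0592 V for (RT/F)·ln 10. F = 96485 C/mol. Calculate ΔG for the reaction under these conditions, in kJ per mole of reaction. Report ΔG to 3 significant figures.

With Ce⁴⁺/Ce³⁺ reduced at the cathode, E°cell = +1.60 − (−2.37) = +3.97 V and n = 2.
Here Q = ([Ce3+(aq)]^2·[Mg2+(aq)]) / [Ce4+(aq)]^2 = 33.5 (log Q = 1.525), giving E = +3.97 − (0.0592/2)·(1.525) = +3.9249 V.
Finally ΔG = −nFE = −(2)(96485 C/mol)(+3.9249 V) = −757 kJ/mol.

−757 kJ/mol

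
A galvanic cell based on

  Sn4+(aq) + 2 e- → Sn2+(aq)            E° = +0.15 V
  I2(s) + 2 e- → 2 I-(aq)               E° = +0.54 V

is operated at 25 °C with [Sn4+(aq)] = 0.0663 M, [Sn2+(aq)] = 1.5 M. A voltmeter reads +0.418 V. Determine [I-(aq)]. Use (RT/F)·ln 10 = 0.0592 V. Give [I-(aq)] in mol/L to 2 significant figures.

1.6 M

The I₂/I⁻ couple has the larger reduction potential, so it is the cathode: E°cell = +0.54 − (+0.15) = +0.39 V and n = 2.
Rearranging E = E° − (0.0592/n)·log Q gives log Q = 2(+0.39 − (+0.418))/0.0592 = −0.946.
Balancing electrons gives I2(s) + Sn2+(aq) → 2 I-(aq) + Sn4+(aq); thus Q = ([I-(aq)]^2·[Sn4+(aq)]) / [Sn2+(aq)].
Isolating [I-(aq)] in Q = 10^{−0.946} yields log [I-(aq)] = 0.204, i.e. 1.6 M.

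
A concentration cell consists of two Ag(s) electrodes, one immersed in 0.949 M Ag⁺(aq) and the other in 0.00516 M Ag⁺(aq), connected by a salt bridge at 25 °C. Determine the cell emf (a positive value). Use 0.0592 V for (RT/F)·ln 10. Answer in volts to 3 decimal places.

0.134 V

For a concentration cell E°cell = 0, since both electrodes use the same couple.
The compartment with the higher Ag⁺(aq) concentration (0.949 M) acts as the cathode; ions are reduced there and produced at the dilute (0.00516 M) anode.
With n = 1, Ecell = −(0.0592/1)·log([dilute]/[conc]) = −(0.0592/1)·log(0.00516/0.949) = +0.134 V.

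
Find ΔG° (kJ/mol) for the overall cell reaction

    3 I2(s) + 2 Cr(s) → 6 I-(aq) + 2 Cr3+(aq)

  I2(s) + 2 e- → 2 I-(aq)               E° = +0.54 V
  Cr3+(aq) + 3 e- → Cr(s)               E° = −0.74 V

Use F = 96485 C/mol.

In the reaction as written I2(s) is reduced, so the I₂/I⁻ couple is the cathode and Cr³⁺/Cr is the anode.
E°cell = +0.54 − (−0.74) = +1.28 V; balancing electrons gives n = 6.
ΔG° = −nFE°cell = −(6)(96485)(+1.28) J/mol = −741 kJ/mol.

−741 kJ/mol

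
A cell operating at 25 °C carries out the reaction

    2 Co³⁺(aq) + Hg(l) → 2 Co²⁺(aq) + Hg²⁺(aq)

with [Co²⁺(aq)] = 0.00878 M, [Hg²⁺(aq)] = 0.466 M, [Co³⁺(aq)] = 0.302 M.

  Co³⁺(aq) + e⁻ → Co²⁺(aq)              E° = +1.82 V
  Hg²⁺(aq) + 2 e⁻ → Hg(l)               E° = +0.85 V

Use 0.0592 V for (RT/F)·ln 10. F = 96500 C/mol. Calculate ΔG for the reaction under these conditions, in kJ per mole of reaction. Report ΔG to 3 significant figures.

−207 kJ/mol

The standard cell potential is +1.82 − (+0.85) = +0.97 V, with n = 2 electrons in the balanced equation.
The reaction quotient is ([Co²⁺(aq)]^2·[Hg²⁺(aq)]) / [Co³⁺(aq)]^2 = 0.000394; by Nernst, E = +0.97 − (0.0592/2)(−3.405) = +1.0708 V.
Then ΔG = −nFE = −2 × 96500 × +1.0708 J/mol = −207 kJ/mol.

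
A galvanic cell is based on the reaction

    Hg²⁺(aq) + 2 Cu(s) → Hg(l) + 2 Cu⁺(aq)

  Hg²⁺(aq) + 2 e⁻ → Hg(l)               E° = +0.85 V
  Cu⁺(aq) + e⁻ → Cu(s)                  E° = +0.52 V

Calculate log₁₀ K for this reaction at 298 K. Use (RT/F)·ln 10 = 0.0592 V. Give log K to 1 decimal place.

log K = 11.1

The Hg²⁺/Hg couple is reduced (cathode); E°cell = +0.85 − (+0.52) = +0.33 V with n = 2.
At equilibrium E = 0, so log K = nE°cell / 0.0592 = (2)(+0.33) / 0.0592 = 11.1.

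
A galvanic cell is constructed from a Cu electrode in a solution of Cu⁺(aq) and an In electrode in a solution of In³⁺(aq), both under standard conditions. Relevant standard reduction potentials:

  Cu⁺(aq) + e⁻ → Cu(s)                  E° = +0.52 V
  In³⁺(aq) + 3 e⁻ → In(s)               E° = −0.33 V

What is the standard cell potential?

Of the two couples in this cell, the one with the more positive reduction potential is reduced at the cathode: here that is Cu⁺/Cu (+0.52 V); In³⁺/In (−0.33 V) is the anode.
E°cell = E°(cathode) − E°(anode) = +0.52 − (−0.33) = +0.85 V.

+0.85 V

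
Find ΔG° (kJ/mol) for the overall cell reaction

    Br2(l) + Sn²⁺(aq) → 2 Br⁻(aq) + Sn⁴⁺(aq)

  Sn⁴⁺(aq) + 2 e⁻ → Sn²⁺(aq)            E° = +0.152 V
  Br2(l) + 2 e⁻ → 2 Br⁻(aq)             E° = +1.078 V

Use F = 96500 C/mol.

−179 kJ/mol

In the reaction as written Br2(l) is reduced, so the Br₂/Br⁻ couple is the cathode and Sn⁴⁺/Sn²⁺ is the anode.
E°cell = +1.078 − (+0.152) = +0.926 V; balancing electrons gives n = 2.
ΔG° = −nFE°cell = −(2)(96500)(+0.926) J/mol = −179 kJ/mol.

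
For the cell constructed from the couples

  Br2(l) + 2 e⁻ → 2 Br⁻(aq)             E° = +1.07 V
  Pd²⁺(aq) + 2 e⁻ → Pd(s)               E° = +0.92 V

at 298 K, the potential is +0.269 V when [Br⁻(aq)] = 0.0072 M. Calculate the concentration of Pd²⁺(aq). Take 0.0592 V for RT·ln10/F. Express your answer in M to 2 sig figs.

1.8 M

The Br₂/Br⁻ couple has the larger reduction potential, so it is the cathode: E°cell = +1.07 − (+0.92) = +0.15 V and n = 2.
From the Nernst equation, log Q = n(E° − E)/0.0592 = 2·(+0.15 − (+0.269))/0.0592 = −4.020.
The balanced reaction is Br2(l) + Pd(s) → 2 Br⁻(aq) + Pd²⁺(aq), so Q = [Br⁻(aq)]^2·[Pd²⁺(aq)].
Substituting the known concentrations and solving, log [Pd²⁺(aq)] = 0.265 and [Pd²⁺(aq)] = 1.8 M.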